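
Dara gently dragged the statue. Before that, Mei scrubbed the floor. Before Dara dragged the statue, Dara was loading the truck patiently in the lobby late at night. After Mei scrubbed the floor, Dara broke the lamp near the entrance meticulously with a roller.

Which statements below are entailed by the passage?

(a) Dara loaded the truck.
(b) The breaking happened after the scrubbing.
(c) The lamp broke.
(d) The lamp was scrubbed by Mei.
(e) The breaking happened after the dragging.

(b), (c)

(a) Not entailed — 'was loading' is progressive on an accomplishment; it does not entail the completed 'loaded'.
(b) Entailed — the narrative places the scrubbing before the breaking.
(c) Entailed — 'Dara broke the lamp' is causative; it entails the inchoative 'the lamp broke'.
(d) Not entailed — Mei scrubbed the floor, not the lamp; the lamp belongs to the breaking event.
(e) Not entailed — the narrative doesn't order the dragging relative to the breaking.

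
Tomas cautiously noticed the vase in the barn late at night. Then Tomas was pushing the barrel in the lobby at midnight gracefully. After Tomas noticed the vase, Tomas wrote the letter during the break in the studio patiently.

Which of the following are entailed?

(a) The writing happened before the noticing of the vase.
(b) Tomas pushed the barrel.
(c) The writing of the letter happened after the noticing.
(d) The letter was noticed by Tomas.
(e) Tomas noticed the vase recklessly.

(b), (c)

(a) Not entailed — the narrative places the noticing before the writing, not after.
(b) Entailed — 'push' is an activity; 'was pushing' entails that some pushing happened, so 'pushed' holds.
(c) Entailed — the narrative places the noticing before the writing.
(d) Not entailed — Tomas noticed the vase, not the letter; the letter belongs to the writing event.
(e) Not entailed — 'recklessly' adds a manner not in (and inconsistent with) the original.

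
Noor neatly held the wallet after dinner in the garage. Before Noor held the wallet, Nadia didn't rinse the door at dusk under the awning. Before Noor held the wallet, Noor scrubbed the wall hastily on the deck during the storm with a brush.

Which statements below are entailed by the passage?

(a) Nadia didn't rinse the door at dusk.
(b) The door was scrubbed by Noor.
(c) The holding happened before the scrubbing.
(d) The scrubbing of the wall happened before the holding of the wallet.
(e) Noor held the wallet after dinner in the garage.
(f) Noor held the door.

(a) Not entailed — dropping 'under the awning' under negation is not valid — the original leaves open that Nadia rinsed the door some other way.
(b) Not entailed — Noor scrubbed the wall, not the door; the door belongs to the rinsing event.
(c) Not entailed — the narrative places the scrubbing before the holding, not after.
(d) Entailed — the narrative places the scrubbing before the holding.
(e) Entailed — dropping 'neatly' leaves a sub-description the original still satisfies.
(f) Not entailed — Noor held the wallet, not the door; the door belongs to the rinsing event.

(d), (e)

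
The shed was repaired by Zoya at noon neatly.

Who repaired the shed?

Zoya

'Zoya' marks the agent of the repairing event.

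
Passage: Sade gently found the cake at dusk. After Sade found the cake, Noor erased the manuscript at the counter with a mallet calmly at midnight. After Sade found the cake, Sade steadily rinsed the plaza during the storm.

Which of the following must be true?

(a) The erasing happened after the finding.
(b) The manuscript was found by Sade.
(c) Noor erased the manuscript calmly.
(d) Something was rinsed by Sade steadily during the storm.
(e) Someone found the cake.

(a) Entailed — the narrative places the finding before the erasing.
(b) Not entailed — Sade found the cake, not the manuscript; the manuscript belongs to the erasing event.
(c) Entailed — this follows by dropping conjuncts from the erasing event's description.
(d) Entailed — generalizing the patient leaves a sub-description the original still satisfies.
(e) Entailed — the original entails any weakening of itself; this just drops 'at dusk', 'gently' and generalizes the agent.

(a), (c), (d), (e)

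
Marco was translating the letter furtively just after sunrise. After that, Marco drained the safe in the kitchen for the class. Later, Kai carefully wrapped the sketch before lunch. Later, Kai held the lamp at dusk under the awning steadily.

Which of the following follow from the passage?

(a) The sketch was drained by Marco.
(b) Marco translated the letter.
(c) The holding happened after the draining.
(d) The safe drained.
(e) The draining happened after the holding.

(a) Not entailed — Marco drained the safe, not the sketch; the sketch belongs to the wrapping event.
(b) Not entailed — 'was translating' is progressive on an accomplishment; it does not entail the completed 'translated'.
(c) Entailed — the narrative places the draining before the holding.
(d) Entailed — 'Marco drained the safe' is causative; it entails the inchoative 'the safe drained'.
(e) Not entailed — the narrative places the draining before the holding, not after.

(c), (d)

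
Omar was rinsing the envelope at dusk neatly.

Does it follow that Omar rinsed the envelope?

yes

'rinse' is atelic; if Omar was rinsing the envelope, then Omar rinsed the envelope (for some time).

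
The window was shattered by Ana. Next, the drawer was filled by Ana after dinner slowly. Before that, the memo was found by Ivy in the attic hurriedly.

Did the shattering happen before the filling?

yes

The narrative orders the shattering before the filling.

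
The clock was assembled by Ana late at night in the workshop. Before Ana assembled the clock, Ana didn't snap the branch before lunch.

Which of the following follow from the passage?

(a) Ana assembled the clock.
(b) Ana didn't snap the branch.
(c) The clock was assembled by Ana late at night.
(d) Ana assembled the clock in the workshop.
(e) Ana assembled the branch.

(a) Entailed — the original entails any weakening of itself; this just drops 'late at night', 'in the workshop'.
(b) Not entailed — dropping 'before lunch' under negation is not valid — the original leaves open that Ana snapped the branch some other way.
(c) Entailed — every conjunct here is already in the original assembling event.
(d) Entailed — this follows by dropping conjuncts from the assembling event's description.
(e) Not entailed — Ana assembled the clock, not the branch; the branch belongs to the snapping event.

(a), (c), (d)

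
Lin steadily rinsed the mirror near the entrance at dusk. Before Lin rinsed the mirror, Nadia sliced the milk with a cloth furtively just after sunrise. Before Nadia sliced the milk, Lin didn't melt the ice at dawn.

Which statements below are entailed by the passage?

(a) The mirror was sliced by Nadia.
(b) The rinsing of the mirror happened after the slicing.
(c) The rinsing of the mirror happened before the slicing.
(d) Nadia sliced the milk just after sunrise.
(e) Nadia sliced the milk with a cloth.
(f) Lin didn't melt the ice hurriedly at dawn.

(a) Not entailed — Nadia sliced the milk, not the mirror; the mirror belongs to the rinsing event.
(b) Entailed — the narrative places the slicing before the rinsing.
(c) Not entailed — the narrative places the slicing before the rinsing, not after.
(d) Entailed — every conjunct here is already in the original slicing event.
(e) Entailed — every conjunct here is already in the original slicing event.
(f) Entailed — under negation, adding a further restriction is entailed: if no such melting event occurred, none occurred hurriedly either.

(b), (d), (e), (f)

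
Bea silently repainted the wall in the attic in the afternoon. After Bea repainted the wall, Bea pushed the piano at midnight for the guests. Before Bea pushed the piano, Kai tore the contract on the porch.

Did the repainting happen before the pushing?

yes

The narrative orders the repainting before the pushing.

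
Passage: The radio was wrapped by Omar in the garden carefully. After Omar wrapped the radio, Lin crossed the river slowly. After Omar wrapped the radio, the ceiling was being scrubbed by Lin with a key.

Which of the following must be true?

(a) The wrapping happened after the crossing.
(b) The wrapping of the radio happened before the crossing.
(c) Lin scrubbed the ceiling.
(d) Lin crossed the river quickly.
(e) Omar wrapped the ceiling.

(b), (c)

(a) Not entailed — the narrative places the wrapping before the crossing, not after.
(b) Entailed — the narrative places the wrapping before the crossing.
(c) Entailed — 'scrub' is an activity; 'was scrubbing' entails that some scrubbing happened, so 'scrubbed' holds.
(d) Not entailed — 'quickly' adds a manner not in (and inconsistent with) the original.
(e) Not entailed — Omar wrapped the radio, not the ceiling; the ceiling belongs to the scrubbing event.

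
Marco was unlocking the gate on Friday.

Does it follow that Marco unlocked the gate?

no

'was unlocking' is progressive; for an accomplishment like 'unlock the gate', it doesn't entail completion.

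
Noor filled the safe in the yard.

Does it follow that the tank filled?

Nothing is said about any tank; only the safe is affected.

no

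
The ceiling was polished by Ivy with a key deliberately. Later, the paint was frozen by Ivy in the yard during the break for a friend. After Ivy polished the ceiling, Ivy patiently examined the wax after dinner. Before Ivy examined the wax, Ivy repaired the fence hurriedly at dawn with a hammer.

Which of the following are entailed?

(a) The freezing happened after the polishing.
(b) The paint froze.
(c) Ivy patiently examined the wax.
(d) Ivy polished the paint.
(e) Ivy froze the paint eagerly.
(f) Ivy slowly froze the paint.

(a), (b), (c)

(a) Entailed — the narrative places the polishing before the freezing.
(b) Entailed — 'Ivy froze the paint' is causative; it entails the inchoative 'the paint froze'.
(c) Entailed — dropping 'after dinner' leaves a sub-description the original still satisfies.
(d) Not entailed — Ivy polished the ceiling, not the paint; the paint belongs to the freezing event.
(e) Not entailed — 'eagerly' adds information not in the original event.
(f) Not entailed — 'slowly' adds information not in the original event.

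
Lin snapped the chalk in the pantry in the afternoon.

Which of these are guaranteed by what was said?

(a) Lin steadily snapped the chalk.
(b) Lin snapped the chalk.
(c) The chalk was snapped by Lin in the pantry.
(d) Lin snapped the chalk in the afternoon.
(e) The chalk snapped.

(a) Not entailed — 'steadily' adds information not in the original event.
(b) Entailed — the original entails any weakening of itself; this just drops 'in the pantry', 'in the afternoon'.
(c) Entailed — every conjunct here is already in the original snapping event.
(d) Entailed — this follows by dropping conjuncts from the snapping event's description.
(e) Entailed — 'Lin snapped the chalk' is causative; it entails the inchoative 'the chalk snapped'.

(b), (c), (d), (e)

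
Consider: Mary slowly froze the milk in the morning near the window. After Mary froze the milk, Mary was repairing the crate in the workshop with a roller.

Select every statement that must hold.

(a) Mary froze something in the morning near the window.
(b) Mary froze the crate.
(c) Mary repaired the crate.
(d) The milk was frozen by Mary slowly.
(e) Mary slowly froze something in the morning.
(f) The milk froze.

(a) Entailed — every conjunct here is already in the original freezing event.
(b) Not entailed — Mary froze the milk, not the crate; the crate belongs to the repairing event.
(c) Not entailed — 'was repairing' is progressive on an accomplishment; it does not entail the completed 'repaired'.
(d) Entailed — this follows by dropping conjuncts from the freezing event's description.
(e) Entailed — dropping 'near the window' and generalizing the patient leaves a sub-description the original still satisfies.
(f) Entailed — 'Mary froze the milk' is causative; it entails the inchoative 'the milk froze'.

(a), (d), (e), (f)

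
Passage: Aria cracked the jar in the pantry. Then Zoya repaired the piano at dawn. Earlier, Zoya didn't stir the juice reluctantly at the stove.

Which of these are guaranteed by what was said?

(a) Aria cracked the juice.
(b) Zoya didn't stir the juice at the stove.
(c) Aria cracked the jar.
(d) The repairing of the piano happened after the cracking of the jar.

(c), (d)

(a) Not entailed — Aria cracked the jar, not the juice; the juice belongs to the stirring event.
(b) Not entailed — dropping 'reluctantly' under negation is not valid — the original leaves open that Zoya stirred the juice some other way.
(c) Entailed — this follows by dropping conjuncts from the cracking event's description.
(d) Entailed — the narrative places the cracking before the repairing.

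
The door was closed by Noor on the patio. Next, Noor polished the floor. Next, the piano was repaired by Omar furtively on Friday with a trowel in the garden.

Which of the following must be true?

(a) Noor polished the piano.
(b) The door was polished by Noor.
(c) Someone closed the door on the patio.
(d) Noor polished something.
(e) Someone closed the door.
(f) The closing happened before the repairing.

(c), (d), (e), (f)

(a) Not entailed — Noor polished the floor, not the piano; the piano belongs to the repairing event.
(b) Not entailed — Noor polished the floor, not the door; the door belongs to the closing event.
(c) Entailed — the original entails any weakening of itself; this just generalizes the agent.
(d) Entailed — every conjunct here is already in the original polishing event.
(e) Entailed — the original entails any weakening of itself; this just drops 'on the patio' and generalizes the agent.
(f) Entailed — the narrative places the closing before the repairing.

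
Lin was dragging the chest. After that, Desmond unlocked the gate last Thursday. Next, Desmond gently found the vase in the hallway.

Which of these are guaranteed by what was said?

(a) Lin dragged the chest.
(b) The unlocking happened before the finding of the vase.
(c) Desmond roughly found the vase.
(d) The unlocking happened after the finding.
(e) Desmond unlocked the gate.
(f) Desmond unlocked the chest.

(a) Entailed — 'drag' is an activity; 'was dragging' entails that some dragging happened, so 'dragged' holds.
(b) Entailed — the narrative places the unlocking before the finding.
(c) Not entailed — 'roughly' adds a manner not in (and inconsistent with) the original.
(d) Not entailed — the narrative places the unlocking before the finding, not after.
(e) Entailed — dropping 'last Thursday' leaves a sub-description the original still satisfies.
(f) Not entailed — Desmond unlocked the gate, not the chest; the chest belongs to the dragging event.

(a), (b), (e)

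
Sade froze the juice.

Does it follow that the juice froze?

'Sade froze the juice' is the causative; it entails the inchoative 'the juice froze'.

yes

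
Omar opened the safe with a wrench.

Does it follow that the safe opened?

'Omar opened the safe' is the causative; it entails the inchoative 'the safe opened'.

yes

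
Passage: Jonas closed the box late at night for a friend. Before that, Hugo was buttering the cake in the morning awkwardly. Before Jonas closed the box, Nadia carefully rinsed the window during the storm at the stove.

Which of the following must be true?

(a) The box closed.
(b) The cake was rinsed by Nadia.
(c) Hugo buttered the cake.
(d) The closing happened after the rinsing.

(a), (d)

(a) Entailed — 'Jonas closed the box' is causative; it entails the inchoative 'the box closed'.
(b) Not entailed — Nadia rinsed the window, not the cake; the cake belongs to the buttering event.
(c) Not entailed — 'was buttering' is progressive on an accomplishment; it does not entail the completed 'buttered'.
(d) Entailed — the narrative places the rinsing before the closing.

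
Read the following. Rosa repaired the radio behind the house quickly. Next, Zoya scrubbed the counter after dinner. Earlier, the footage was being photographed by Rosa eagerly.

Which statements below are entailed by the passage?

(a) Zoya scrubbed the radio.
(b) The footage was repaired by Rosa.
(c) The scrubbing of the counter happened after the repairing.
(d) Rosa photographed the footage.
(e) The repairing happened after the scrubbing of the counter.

(c)

(a) Not entailed — Zoya scrubbed the counter, not the radio; the radio belongs to the repairing event.
(b) Not entailed — Rosa repaired the radio, not the footage; the footage belongs to the photographing event.
(c) Entailed — the narrative places the repairing before the scrubbing.
(d) Not entailed — 'was photographing' is progressive on an accomplishment; it does not entail the completed 'photographed'.
(e) Not entailed — the narrative places the repairing before the scrubbing, not after.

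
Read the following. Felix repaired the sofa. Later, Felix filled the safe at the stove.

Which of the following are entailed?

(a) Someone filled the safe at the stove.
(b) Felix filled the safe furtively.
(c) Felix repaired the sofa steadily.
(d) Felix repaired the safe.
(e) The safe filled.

(a), (e)

(a) Entailed — this follows by dropping conjuncts from the filling event's description.
(b) Not entailed — 'furtively' adds information not in the original event.
(c) Not entailed — 'steadily' adds information not in the original event.
(d) Not entailed — Felix repaired the sofa, not the safe; the safe belongs to the filling event.
(e) Entailed — 'Felix filled the safe' is causative; it entails the inchoative 'the safe filled'.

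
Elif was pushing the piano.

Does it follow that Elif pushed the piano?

yes

'push' is atelic; if Elif was pushing the piano, then Elif pushed the piano (for some time).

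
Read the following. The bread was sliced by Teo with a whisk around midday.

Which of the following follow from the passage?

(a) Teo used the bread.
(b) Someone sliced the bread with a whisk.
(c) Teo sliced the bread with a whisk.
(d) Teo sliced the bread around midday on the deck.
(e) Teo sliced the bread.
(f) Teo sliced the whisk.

(b), (c), (e)

(a) Not entailed — the bread is the patient, not an instrument — Teo used a whisk.
(b) Entailed — the original entails any weakening of itself; this just drops 'around midday' and generalizes the agent.
(c) Entailed — this follows by dropping conjuncts from the slicing event's description.
(d) Not entailed — 'on the deck' adds information not in the original event.
(e) Entailed — dropping 'around midday', 'with a whisk' leaves a sub-description the original still satisfies.
(f) Not entailed — the whisk is the instrument, not what was sliced.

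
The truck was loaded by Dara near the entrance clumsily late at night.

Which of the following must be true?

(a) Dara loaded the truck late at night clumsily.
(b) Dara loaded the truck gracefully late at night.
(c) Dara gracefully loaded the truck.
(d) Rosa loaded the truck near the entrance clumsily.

(a) Entailed — every conjunct here is already in the original loading event.
(b) Not entailed — 'gracefully' adds a manner not in (and inconsistent with) the original.
(c) Not entailed — 'gracefully' adds a manner not in (and inconsistent with) the original.
(d) Not entailed — the passage has Dara loading the truck, not Rosa.

(a)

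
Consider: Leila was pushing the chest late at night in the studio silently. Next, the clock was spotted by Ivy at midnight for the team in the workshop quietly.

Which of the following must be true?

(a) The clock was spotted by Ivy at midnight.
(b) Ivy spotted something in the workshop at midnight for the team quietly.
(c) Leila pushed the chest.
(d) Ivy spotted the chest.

(a), (b), (c)

(a) Entailed — dropping 'in the workshop', 'for the team', 'quietly' leaves a sub-description the original still satisfies.
(b) Entailed — this follows by dropping conjuncts from the spotting event's description.
(c) Entailed — 'push' is an activity; 'was pushing' entails that some pushing happened, so 'pushed' holds.
(d) Not entailed — Ivy spotted the clock, not the chest; the chest belongs to the pushing event.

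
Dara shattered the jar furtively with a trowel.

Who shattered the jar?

Dara

'Dara' marks the agent of the shattering event.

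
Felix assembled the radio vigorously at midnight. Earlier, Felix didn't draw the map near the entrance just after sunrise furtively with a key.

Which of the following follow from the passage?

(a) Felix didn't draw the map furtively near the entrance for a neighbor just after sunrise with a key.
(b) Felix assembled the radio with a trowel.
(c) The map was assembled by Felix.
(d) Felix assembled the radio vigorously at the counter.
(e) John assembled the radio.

(a) Entailed — under negation, adding a further restriction is entailed: if no such drawing event occurred, none occurred for a neighbor either.
(b) Not entailed — 'with a trowel' adds information not in the original event.
(c) Not entailed — Felix assembled the radio, not the map; the map belongs to the drawing event.
(d) Not entailed — 'at the counter' adds information not in the original event.
(e) Not entailed — the passage has Felix assembling the radio, not John.

(a)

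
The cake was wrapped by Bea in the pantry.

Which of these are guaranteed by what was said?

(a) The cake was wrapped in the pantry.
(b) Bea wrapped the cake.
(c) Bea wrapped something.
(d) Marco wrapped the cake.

(a) Entailed — this follows by dropping conjuncts from the wrapping event's description.
(b) Entailed — the original entails any weakening of itself; this just drops 'in the pantry'.
(c) Entailed — every conjunct here is already in the original wrapping event.
(d) Not entailed — the passage has Bea wrapping the cake, not Marco.

(a), (b), (c)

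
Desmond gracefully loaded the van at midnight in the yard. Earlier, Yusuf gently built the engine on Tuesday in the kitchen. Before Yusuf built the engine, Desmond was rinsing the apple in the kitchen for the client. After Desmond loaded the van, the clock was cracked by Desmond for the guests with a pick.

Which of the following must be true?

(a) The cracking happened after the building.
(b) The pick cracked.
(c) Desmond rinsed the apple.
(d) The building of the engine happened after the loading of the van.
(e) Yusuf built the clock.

(a), (c)

(a) Entailed — the narrative places the building before the cracking.
(b) Not entailed — the clock is what cracked, not the pick.
(c) Entailed — 'rinse' is an activity; 'was rinsing' entails that some rinsing happened, so 'rinsed' holds.
(d) Not entailed — the narrative places the building before the loading, not after.
(e) Not entailed — Yusuf built the engine, not the clock; the clock belongs to the cracking event.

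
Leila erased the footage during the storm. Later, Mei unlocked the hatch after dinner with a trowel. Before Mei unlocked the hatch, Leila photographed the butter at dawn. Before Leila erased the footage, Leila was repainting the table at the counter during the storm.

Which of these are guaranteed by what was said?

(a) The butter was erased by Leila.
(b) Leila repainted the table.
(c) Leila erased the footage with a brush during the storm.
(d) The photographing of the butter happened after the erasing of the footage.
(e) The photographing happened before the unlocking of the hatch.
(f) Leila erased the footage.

(e), (f)

(a) Not entailed — Leila erased the footage, not the butter; the butter belongs to the photographing event.
(b) Not entailed — 'was repainting' is progressive on an accomplishment; it does not entail the completed 'repainted'.
(c) Not entailed — 'with a brush' adds information not in the original event.
(d) Not entailed — the narrative doesn't order the erasing relative to the photographing.
(e) Entailed — the narrative places the photographing before the unlocking.
(f) Entailed — this follows by dropping conjuncts from the erasing event's description.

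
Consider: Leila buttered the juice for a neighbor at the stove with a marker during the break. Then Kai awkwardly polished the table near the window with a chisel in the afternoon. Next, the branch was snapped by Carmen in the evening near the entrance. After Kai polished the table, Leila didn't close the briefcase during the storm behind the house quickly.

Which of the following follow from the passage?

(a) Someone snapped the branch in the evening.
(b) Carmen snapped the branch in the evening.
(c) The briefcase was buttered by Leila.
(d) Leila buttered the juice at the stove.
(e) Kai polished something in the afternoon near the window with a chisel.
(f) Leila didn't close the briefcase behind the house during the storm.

(a), (b), (d), (e)

(a) Entailed — every conjunct here is already in the original snapping event.
(b) Entailed — this follows by dropping conjuncts from the snapping event's description.
(c) Not entailed — Leila buttered the juice, not the briefcase; the briefcase belongs to the closing event.
(d) Entailed — every conjunct here is already in the original buttering event.
(e) Entailed — every conjunct here is already in the original polishing event.
(f) Not entailed — dropping 'quickly' under negation is not valid — the original leaves open that Leila closed the briefcase some other way.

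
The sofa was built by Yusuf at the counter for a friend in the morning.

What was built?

'the sofa' marks the patient of the building event.

the sofa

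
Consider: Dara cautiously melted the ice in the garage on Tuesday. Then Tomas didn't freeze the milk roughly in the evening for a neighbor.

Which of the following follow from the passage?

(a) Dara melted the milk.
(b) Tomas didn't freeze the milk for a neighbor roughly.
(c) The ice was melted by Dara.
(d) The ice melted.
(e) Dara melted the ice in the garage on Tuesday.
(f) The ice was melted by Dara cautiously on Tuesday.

(c), (d), (e), (f)

(a) Not entailed — Dara melted the ice, not the milk; the milk belongs to the freezing event.
(b) Not entailed — dropping 'in the evening' under negation is not valid — the original leaves open that Tomas froze the milk some other way.
(c) Entailed — the original entails any weakening of itself; this just drops 'in the garage', 'cautiously', 'on Tuesday'.
(d) Entailed — 'Dara melted the ice' is causative; it entails the inchoative 'the ice melted'.
(e) Entailed — every conjunct here is already in the original melting event.
(f) Entailed — dropping 'in the garage' leaves a sub-description the original still satisfies.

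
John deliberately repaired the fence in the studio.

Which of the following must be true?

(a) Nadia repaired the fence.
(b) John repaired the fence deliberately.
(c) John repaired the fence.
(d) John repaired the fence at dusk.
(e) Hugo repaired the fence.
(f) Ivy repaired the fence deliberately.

(a) Not entailed — the passage has John repairing the fence, not Nadia.
(b) Entailed — every conjunct here is already in the original repairing event.
(c) Entailed — every conjunct here is already in the original repairing event.
(d) Not entailed — 'at dusk' adds information not in the original event.
(e) Not entailed — the passage has John repairing the fence, not Hugo.
(f) Not entailed — the passage has John repairing the fence, not Ivy.

(b), (c)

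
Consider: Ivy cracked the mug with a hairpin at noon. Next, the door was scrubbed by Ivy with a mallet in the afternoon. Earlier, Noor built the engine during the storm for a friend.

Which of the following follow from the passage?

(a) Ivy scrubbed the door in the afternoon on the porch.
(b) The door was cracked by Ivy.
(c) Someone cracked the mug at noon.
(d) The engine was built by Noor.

(a) Not entailed — 'on the porch' adds information not in the original event.
(b) Not entailed — Ivy cracked the mug, not the door; the door belongs to the scrubbing event.
(c) Entailed — this follows by dropping conjuncts from the cracking event's description.
(d) Entailed — the original entails any weakening of itself; this just drops 'for a friend', 'during the storm'.

(c), (d)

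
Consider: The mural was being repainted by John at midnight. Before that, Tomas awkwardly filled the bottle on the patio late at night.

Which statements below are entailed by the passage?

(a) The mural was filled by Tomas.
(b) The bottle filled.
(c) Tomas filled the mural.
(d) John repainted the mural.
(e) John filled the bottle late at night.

(b)

(a) Not entailed — Tomas filled the bottle, not the mural; the mural belongs to the repainting event.
(b) Entailed — 'Tomas filled the bottle' is causative; it entails the inchoative 'the bottle filled'.
(c) Not entailed — Tomas filled the bottle, not the mural; the mural belongs to the repainting event.
(d) Not entailed — 'was repainting' is progressive on an accomplishment; it does not entail the completed 'repainted'.
(e) Not entailed — the passage has Tomas filling the bottle, not John.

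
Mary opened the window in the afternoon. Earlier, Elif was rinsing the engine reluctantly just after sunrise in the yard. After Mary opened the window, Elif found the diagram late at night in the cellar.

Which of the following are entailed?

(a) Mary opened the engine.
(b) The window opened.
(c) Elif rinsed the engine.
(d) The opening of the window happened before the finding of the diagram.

(b), (c), (d)

(a) Not entailed — Mary opened the window, not the engine; the engine belongs to the rinsing event.
(b) Entailed — 'Mary opened the window' is causative; it entails the inchoative 'the window opened'.
(c) Entailed — 'rinse' is an activity; 'was rinsing' entails that some rinsing happened, so 'rinsed' holds.
(d) Entailed — the narrative places the opening before the finding.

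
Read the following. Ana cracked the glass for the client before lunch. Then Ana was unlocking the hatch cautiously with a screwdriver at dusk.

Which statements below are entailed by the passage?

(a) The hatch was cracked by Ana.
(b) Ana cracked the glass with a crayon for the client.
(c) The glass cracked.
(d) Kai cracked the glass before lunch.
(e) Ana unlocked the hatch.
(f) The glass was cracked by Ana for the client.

(a) Not entailed — Ana cracked the glass, not the hatch; the hatch belongs to the unlocking event.
(b) Not entailed — 'with a crayon' adds information not in the original event.
(c) Entailed — 'Ana cracked the glass' is causative; it entails the inchoative 'the glass cracked'.
(d) Not entailed — the passage has Ana cracking the glass, not Kai.
(e) Not entailed — 'was unlocking' is progressive on an accomplishment; it does not entail the completed 'unlocked'.
(f) Entailed — the original entails any weakening of itself; this just drops 'before lunch'.

(c), (f)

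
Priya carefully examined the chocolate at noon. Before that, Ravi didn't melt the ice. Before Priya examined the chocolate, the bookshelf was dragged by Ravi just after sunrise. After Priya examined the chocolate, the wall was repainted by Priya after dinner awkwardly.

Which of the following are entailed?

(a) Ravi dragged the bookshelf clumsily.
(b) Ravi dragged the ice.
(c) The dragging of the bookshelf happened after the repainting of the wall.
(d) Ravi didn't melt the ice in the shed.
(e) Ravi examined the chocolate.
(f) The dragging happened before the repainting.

(a) Not entailed — 'clumsily' adds information not in the original event.
(b) Not entailed — Ravi dragged the bookshelf, not the ice; the ice belongs to the melting event.
(c) Not entailed — the narrative places the dragging before the repainting, not after.
(d) Entailed — under negation, adding a further restriction is entailed: if no such melting event occurred, none occurred in the shed either.
(e) Not entailed — the passage has Priya examining the chocolate, not Ravi.
(f) Entailed — the narrative places the dragging before the repainting.

(d), (f)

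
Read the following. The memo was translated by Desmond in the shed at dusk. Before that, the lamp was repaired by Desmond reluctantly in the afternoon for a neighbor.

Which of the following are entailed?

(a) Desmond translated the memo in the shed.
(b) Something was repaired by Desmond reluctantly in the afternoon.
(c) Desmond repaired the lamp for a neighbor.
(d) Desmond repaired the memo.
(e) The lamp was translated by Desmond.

(a) Entailed — every conjunct here is already in the original translating event.
(b) Entailed — the original entails any weakening of itself; this just drops 'for a neighbor' and generalizes the patient.
(c) Entailed — this follows by dropping conjuncts from the repairing event's description.
(d) Not entailed — Desmond repaired the lamp, not the memo; the memo belongs to the translating event.
(e) Not entailed — Desmond translated the memo, not the lamp; the lamp belongs to the repairing event.

(a), (b), (c)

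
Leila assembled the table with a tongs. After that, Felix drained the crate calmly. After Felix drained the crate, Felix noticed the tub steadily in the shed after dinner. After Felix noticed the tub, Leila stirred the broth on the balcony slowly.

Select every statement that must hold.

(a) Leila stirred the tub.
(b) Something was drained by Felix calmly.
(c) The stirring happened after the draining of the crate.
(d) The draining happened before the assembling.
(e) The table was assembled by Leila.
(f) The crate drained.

(a) Not entailed — Leila stirred the broth, not the tub; the tub belongs to the noticing event.
(b) Entailed — generalizing the patient leaves a sub-description the original still satisfies.
(c) Entailed — the narrative places the draining before the stirring.
(d) Not entailed — the narrative places the assembling before the draining, not after.
(e) Entailed — dropping 'with a tongs' leaves a sub-description the original still satisfies.
(f) Entailed — 'Felix drained the crate' is causative; it entails the inchoative 'the crate drained'.

(b), (c), (e), (f)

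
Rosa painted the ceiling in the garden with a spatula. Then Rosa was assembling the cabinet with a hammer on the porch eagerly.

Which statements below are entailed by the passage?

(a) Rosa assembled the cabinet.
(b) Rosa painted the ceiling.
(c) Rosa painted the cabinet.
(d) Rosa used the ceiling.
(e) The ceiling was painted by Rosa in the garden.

(a) Not entailed — 'was assembling' is progressive on an accomplishment; it does not entail the completed 'assembled'.
(b) Entailed — every conjunct here is already in the original painting event.
(c) Not entailed — Rosa painted the ceiling, not the cabinet; the cabinet belongs to the assembling event.
(d) Not entailed — the ceiling is the patient, not an instrument — Rosa used a spatula.
(e) Entailed — every conjunct here is already in the original painting event.

(b), (e)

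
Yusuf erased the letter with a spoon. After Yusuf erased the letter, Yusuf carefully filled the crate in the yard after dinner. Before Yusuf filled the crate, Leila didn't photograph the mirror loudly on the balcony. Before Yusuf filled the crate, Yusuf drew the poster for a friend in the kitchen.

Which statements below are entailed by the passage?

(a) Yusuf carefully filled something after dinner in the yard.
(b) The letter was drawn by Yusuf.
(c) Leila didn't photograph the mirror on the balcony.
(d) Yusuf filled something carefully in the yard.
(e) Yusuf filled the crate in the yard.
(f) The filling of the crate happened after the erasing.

(a), (d), (e), (f)

(a) Entailed — every conjunct here is already in the original filling event.
(b) Not entailed — Yusuf drew the poster, not the letter; the letter belongs to the erasing event.
(c) Not entailed — dropping 'loudly' under negation is not valid — the original leaves open that Leila photographed the mirror some other way.
(d) Entailed — dropping 'after dinner' and generalizing the patient leaves a sub-description the original still satisfies.
(e) Entailed — dropping 'after dinner', 'carefully' leaves a sub-description the original still satisfies.
(f) Entailed — the narrative places the erasing before the filling.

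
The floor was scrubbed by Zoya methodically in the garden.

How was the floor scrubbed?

methodically

'methodically' marks the manner of the scrubbing event.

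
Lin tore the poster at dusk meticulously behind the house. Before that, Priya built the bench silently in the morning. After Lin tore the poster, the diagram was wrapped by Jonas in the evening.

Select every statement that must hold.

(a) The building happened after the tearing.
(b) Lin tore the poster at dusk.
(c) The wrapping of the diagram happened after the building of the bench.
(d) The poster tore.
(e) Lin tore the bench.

(a) Not entailed — the narrative places the building before the tearing, not after.
(b) Entailed — dropping 'meticulously', 'behind the house' leaves a sub-description the original still satisfies.
(c) Entailed — the narrative places the building before the wrapping.
(d) Entailed — 'Lin tore the poster' is causative; it entails the inchoative 'the poster tore'.
(e) Not entailed — Lin tore the poster, not the bench; the bench belongs to the building event.

(b), (c), (d)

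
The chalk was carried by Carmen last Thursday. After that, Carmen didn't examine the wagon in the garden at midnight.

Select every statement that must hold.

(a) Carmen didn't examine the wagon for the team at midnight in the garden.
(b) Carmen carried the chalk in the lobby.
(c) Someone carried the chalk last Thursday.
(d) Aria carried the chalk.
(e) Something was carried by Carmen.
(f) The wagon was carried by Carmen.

(a) Entailed — under negation, adding a further restriction is entailed: if no such examining event occurred, none occurred for the team either.
(b) Not entailed — 'in the lobby' adds information not in the original event.
(c) Entailed — generalizing the agent leaves a sub-description the original still satisfies.
(d) Not entailed — the passage has Carmen carrying the chalk, not Aria.
(e) Entailed — this follows by dropping conjuncts from the carrying event's description.
(f) Not entailed — Carmen carried the chalk, not the wagon; the wagon belongs to the examining event.

(a), (c), (e)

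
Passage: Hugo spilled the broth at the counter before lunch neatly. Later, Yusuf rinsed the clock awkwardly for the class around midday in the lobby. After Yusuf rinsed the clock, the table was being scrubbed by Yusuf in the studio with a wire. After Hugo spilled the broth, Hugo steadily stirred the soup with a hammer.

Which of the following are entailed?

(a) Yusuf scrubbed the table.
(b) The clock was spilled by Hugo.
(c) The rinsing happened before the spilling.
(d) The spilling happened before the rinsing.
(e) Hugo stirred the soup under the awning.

(a), (d)

(a) Entailed — 'scrub' is an activity; 'was scrubbing' entails that some scrubbing happened, so 'scrubbed' holds.
(b) Not entailed — Hugo spilled the broth, not the clock; the clock belongs to the rinsing event.
(c) Not entailed — the narrative places the spilling before the rinsing, not after.
(d) Entailed — the narrative places the spilling before the rinsing.
(e) Not entailed — 'under the awning' adds information not in the original event.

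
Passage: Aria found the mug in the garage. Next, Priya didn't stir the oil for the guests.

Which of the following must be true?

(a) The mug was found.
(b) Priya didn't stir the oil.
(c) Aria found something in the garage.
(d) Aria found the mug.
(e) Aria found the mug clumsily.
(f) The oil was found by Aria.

(a) Entailed — this follows by dropping conjuncts from the finding event's description.
(b) Not entailed — dropping 'for the guests' under negation is not valid — the original leaves open that Priya stirred the oil some other way.
(c) Entailed — the original entails any weakening of itself; this just generalizes the patient.
(d) Entailed — every conjunct here is already in the original finding event.
(e) Not entailed — 'clumsily' adds information not in the original event.
(f) Not entailed — Aria found the mug, not the oil; the oil belongs to the stirring event.

(a), (c), (d)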